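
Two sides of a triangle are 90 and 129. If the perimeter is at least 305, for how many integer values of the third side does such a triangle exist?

133

Triangle inequality: 39 < x < 219. Perimeter ≥ 305 gives x ≥ 305 − 90 − 129 = 86.
So 86 ≤ x < 219; integers 86 through 218: 133 values.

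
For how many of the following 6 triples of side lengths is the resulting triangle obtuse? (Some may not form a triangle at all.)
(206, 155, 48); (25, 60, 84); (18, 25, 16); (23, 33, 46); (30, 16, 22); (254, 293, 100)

5

(206,155,48): 48+155 ≤ 206, not a triangle
(25,60,84): 25²+60² = 4225 < 7056 = 84² → obtuse
(18,25,16): 16²+18² = 580 < 625 = 25² → obtuse
(23,33,46): 23²+33² = 1618 < 2116 = 46² → obtuse
(30,16,22): 16²+22² = 740 < 900 = 30² → obtuse
(254,293,100): 100²+254² = 74516 < 85849 = 293² → obtuse
5 of the 6 are obtuse.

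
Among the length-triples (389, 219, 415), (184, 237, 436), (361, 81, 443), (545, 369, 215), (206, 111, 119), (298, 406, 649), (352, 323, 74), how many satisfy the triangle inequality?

5

(219,389,415): 219+389 > 415 → valid
(184,237,436): 184+237 ≤ 436 → not valid
(81,361,443): 81+361 ≤ 443 → not valid
(215,369,545): 215+369 > 545 → valid
(111,119,206): 111+119 > 206 → valid
(298,406,649): 298+406 > 649 → valid
(74,323,352): 74+323 > 352 → valid
5 of the 7 triples form a triangle.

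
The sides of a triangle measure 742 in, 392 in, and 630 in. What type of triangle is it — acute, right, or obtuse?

right

Compare the square of the longest side to the sum of squares of the other two: 392² + 630² = 550564 = 742².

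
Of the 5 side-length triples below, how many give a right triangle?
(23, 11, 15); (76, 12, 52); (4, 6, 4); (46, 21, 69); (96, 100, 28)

(23,11,15): 11²+15² = 346 < 529 = 23² → obtuse
(76,12,52): 12+52 ≤ 76, not a triangle
(4,6,4): 4²+4² = 32 < 36 = 6² → obtuse
(46,21,69): 21+46 ≤ 69, not a triangle
(96,100,28): 28²+96² = 10000 = 100² → right
1 of the 5 is right.

1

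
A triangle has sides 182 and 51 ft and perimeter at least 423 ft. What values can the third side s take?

190 ≤ s < 233

Triangle inequality alone gives 131 < s < 233.
The perimeter condition gives s ≥ 423 − 182 − 51 = 190.
Intersecting the two: 190 ≤ s < 233.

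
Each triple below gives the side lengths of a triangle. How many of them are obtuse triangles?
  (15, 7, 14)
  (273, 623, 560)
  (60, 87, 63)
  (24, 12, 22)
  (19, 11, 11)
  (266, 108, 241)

2

(15,7,14): 7²+14² = 245 > 225 = 15² → acute
(273,623,560): 273²+560² = 388129 = 623² → right
(60,87,63): 60²+63² = 7569 = 87² → right
(24,12,22): 12²+22² = 628 > 576 = 24² → acute
(19,11,11): 11²+11² = 242 < 361 = 19² → obtuse
(266,108,241): 108²+241² = 69745 < 70756 = 266² → obtuse
2 of the 6 are obtuse.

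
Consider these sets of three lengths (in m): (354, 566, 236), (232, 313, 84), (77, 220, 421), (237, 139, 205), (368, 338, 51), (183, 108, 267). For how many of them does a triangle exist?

(236,354,566): 236+354 > 566 → valid
(84,232,313): 84+232 > 313 → valid
(77,220,421): 77+220 ≤ 421 → not valid
(139,205,237): 139+205 > 237 → valid
(51,338,368): 51+338 > 368 → valid
(108,183,267): 108+183 > 267 → valid
5 of the 6 triples form a triangle.

5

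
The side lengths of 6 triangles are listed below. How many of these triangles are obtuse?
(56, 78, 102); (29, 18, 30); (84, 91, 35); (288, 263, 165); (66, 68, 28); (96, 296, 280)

1

(56,78,102): 56²+78² = 9220 < 10404 = 102² → obtuse
(29,18,30): 18²+29² = 1165 > 900 = 30² → acute
(84,91,35): 35²+84² = 8281 = 91² → right
(288,263,165): 165²+263² = 96394 > 82944 = 288² → acute
(66,68,28): 28²+66² = 5140 > 4624 = 68² → acute
(96,296,280): 96²+280² = 87616 = 296² → right
1 of the 6 is obtuse.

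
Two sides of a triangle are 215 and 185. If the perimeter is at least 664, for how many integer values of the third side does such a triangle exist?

136

Triangle inequality: 30 < x < 400. Perimeter ≥ 664 gives x ≥ 664 − 215 − 185 = 264.
So 264 ≤ x < 400; integers 264 through 399: 136 values.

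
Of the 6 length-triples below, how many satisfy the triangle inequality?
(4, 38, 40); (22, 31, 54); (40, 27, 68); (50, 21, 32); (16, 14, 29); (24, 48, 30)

4

(4,38,40): 4+38 > 40 → valid
(22,31,54): 22+31 ≤ 54 → not valid
(27,40,68): 27+40 ≤ 68 → not valid
(21,32,50): 21+32 > 50 → valid
(14,16,29): 14+16 > 29 → valid
(24,30,48): 24+30 > 48 → valid
4 of the 6 triples form a triangle.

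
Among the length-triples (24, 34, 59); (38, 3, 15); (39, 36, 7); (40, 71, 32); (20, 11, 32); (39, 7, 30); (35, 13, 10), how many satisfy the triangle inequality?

2

(24,34,59): 24+34 ≤ 59 → not valid
(3,15,38): 3+15 ≤ 38 → not valid
(7,36,39): 7+36 > 39 → valid
(32,40,71): 32+40 > 71 → valid
(11,20,32): 11+20 ≤ 32 → not valid
(7,30,39): 7+30 ≤ 39 → not valid
(10,13,35): 10+13 ≤ 35 → not valid
2 of the 7 triples form a triangle.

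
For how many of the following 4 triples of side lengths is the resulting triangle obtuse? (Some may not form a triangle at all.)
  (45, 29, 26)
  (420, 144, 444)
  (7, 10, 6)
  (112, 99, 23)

3

(45,29,26): 26²+29² = 1517 < 2025 = 45² → obtuse
(420,144,444): 144²+420² = 197136 = 444² → right
(7,10,6): 6²+7² = 85 < 100 = 10² → obtuse
(112,99,23): 23²+99² = 10330 < 12544 = 112² → obtuse
3 of the 4 are obtuse.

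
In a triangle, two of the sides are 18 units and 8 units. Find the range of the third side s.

10 < s < 26

By the triangle inequality, s must be less than 18 + 8 = 26 and greater than |18 − 8| = 10.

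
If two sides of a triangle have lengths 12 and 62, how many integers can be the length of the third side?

23

The third side lies in the open interval (50, 74).
Integers from 51 to 73 inclusive: 73 − 51 + 1 = 23.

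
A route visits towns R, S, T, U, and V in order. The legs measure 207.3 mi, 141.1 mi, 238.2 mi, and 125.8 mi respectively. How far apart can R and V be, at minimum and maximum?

0 ≤ RV ≤ 712.4 mi

The maximum is all hops collinear in one direction: 207.3 + 141.1 + 238.2 + 125.8 = 712.4.
The longest hop is 238.2; the others sum to 474.2. Since 238.2 ≤ 474.2, the path can fold back on itself completely, so the minimum distance is 0.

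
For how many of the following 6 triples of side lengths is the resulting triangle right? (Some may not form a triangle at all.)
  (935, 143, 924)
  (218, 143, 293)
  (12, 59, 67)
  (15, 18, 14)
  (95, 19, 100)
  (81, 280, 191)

1

(935,143,924): 143²+924² = 874225 = 935² → right
(218,143,293): 143²+218² = 67973 < 85849 = 293² → obtuse
(12,59,67): 12²+59² = 3625 < 4489 = 67² → obtuse
(15,18,14): 14²+15² = 421 > 324 = 18² → acute
(95,19,100): 19²+95² = 9386 < 10000 = 100² → obtuse
(81,280,191): 81+191 ≤ 280, not a triangle
1 of the 6 is right.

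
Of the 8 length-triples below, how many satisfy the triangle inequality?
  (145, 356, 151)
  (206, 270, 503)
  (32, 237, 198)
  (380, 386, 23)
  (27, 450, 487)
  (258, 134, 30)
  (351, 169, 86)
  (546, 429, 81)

(145,151,356): 145+151 ≤ 356 → not valid
(206,270,503): 206+270 ≤ 503 → not valid
(32,198,237): 32+198 ≤ 237 → not valid
(23,380,386): 23+380 > 386 → valid
(27,450,487): 27+450 ≤ 487 → not valid
(30,134,258): 30+134 ≤ 258 → not valid
(86,169,351): 86+169 ≤ 351 → not valid
(81,429,546): 81+429 ≤ 546 → not valid
1 of the 8 triples forms a triangle.

1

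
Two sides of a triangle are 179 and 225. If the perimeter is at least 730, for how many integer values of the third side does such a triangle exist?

Triangle inequality: 46 < x < 404. Perimeter ≥ 730 gives x ≥ 730 − 179 − 225 = 326.
So 326 ≤ x < 404; integers 326 through 403: 78 values.

78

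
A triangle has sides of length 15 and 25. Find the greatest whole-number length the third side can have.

The third side must be strictly less than 15 + 25 = 40.
The largest integer below 40 is 39.

39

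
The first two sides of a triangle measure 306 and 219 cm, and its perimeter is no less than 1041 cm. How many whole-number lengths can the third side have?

Triangle inequality: 87 < x < 525. Perimeter ≥ 1041 gives x ≥ 1041 − 306 − 219 = 516.
So 516 ≤ x < 525; integers 516 through 524: 9 values.

9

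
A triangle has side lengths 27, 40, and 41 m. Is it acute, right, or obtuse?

Compare the square of the longest side to the sum of squares of the other two: 27² + 40² = 2329 > 1681 = 41².

acute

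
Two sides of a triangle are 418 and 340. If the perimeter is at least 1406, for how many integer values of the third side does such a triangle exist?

110

Triangle inequality: 78 < x < 758. Perimeter ≥ 1406 gives x ≥ 1406 − 418 − 340 = 648.
So 648 ≤ x < 758; integers 648 through 757: 110 values.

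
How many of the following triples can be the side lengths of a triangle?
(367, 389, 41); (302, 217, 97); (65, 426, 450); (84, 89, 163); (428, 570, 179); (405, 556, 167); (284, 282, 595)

(41,367,389): 41+367 > 389 → valid
(97,217,302): 97+217 > 302 → valid
(65,426,450): 65+426 > 450 → valid
(84,89,163): 84+89 > 163 → valid
(179,428,570): 179+428 > 570 → valid
(167,405,556): 167+405 > 556 → valid
(282,284,595): 282+284 ≤ 595 → not valid
6 of the 7 triples form a triangle.

6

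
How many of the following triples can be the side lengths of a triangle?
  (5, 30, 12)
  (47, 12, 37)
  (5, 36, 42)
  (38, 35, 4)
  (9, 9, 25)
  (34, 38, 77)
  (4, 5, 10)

2

(5,12,30): 5+12 ≤ 30 → not valid
(12,37,47): 12+37 > 47 → valid
(5,36,42): 5+36 ≤ 42 → not valid
(4,35,38): 4+35 > 38 → valid
(9,9,25): 9+9 ≤ 25 → not valid
(34,38,77): 34+38 ≤ 77 → not valid
(4,5,10): 4+5 ≤ 10 → not valid
2 of the 7 triples form a triangle.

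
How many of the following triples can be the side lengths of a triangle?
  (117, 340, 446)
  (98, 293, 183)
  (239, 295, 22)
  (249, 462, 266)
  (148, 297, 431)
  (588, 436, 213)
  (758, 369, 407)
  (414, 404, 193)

(117,340,446): 117+340 > 446 → valid
(98,183,293): 98+183 ≤ 293 → not valid
(22,239,295): 22+239 ≤ 295 → not valid
(249,266,462): 249+266 > 462 → valid
(148,297,431): 148+297 > 431 → valid
(213,436,588): 213+436 > 588 → valid
(369,407,758): 369+407 > 758 → valid
(193,404,414): 193+404 > 414 → valid
6 of the 8 triples form a triangle.

6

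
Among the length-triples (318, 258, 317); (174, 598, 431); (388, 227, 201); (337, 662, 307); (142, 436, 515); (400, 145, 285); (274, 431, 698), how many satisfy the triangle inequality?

6

(258,317,318): 258+317 > 318 → valid
(174,431,598): 174+431 > 598 → valid
(201,227,388): 201+227 > 388 → valid
(307,337,662): 307+337 ≤ 662 → not valid
(142,436,515): 142+436 > 515 → valid
(145,285,400): 145+285 > 400 → valid
(274,431,698): 274+431 > 698 → valid
6 of the 7 triples form a triangle.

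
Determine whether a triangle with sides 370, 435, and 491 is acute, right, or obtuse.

acute

Compare the square of the longest side to the sum of squares of the other two: 370² + 435² = 326125 > 241081 = 491².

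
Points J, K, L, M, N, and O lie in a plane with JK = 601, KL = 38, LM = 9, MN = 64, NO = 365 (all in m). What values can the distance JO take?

125 ≤ JO ≤ 1077 m

The maximum is all hops collinear in one direction: 601 + 38 + 9 + 64 + 365 = 1077.
The longest hop is 601; the others sum to 476. Folding the others back against it leaves at least 601 − 476 = 125.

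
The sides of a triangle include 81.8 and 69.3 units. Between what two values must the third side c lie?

By the triangle inequality, c must be less than 81.8 + 69.3 = 151.1 and greater than |81.8 − 69.3| = 12.5.

12.5 < c < 151.1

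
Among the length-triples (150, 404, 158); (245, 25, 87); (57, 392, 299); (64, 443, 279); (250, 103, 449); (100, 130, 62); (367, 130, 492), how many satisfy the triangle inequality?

(150,158,404): 150+158 ≤ 404 → not valid
(25,87,245): 25+87 ≤ 245 → not valid
(57,299,392): 57+299 ≤ 392 → not valid
(64,279,443): 64+279 ≤ 443 → not valid
(103,250,449): 103+250 ≤ 449 → not valid
(62,100,130): 62+100 > 130 → valid
(130,367,492): 130+367 > 492 → valid
2 of the 7 triples form a triangle.

2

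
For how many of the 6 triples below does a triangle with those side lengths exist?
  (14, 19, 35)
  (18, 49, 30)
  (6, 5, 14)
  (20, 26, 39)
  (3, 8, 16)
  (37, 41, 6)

2

(14,19,35): 14+19 ≤ 35 → not valid
(18,30,49): 18+30 ≤ 49 → not valid
(5,6,14): 5+6 ≤ 14 → not valid
(20,26,39): 20+26 > 39 → valid
(3,8,16): 3+8 ≤ 16 → not valid
(6,37,41): 6+37 > 41 → valid
2 of the 6 triples form a triangle.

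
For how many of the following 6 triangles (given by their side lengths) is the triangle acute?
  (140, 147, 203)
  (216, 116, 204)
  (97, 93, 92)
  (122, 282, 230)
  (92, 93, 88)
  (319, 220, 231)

(140,147,203): 140²+147² = 41209 = 203² → right
(216,116,204): 116²+204² = 55072 > 46656 = 216² → acute
(97,93,92): 92²+93² = 17113 > 9409 = 97² → acute
(122,282,230): 122²+230² = 67784 < 79524 = 282² → obtuse
(92,93,88): 88²+92² = 16208 > 8649 = 93² → acute
(319,220,231): 220²+231² = 101761 = 319² → right
3 of the 6 are acute.

3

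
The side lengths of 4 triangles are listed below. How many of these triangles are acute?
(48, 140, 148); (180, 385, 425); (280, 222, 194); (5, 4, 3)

(48,140,148): 48²+140² = 21904 = 148² → right
(180,385,425): 180²+385² = 180625 = 425² → right
(280,222,194): 194²+222² = 86920 > 78400 = 280² → acute
(5,4,3): 3²+4² = 25 = 5² → right
1 of the 4 is acute.

1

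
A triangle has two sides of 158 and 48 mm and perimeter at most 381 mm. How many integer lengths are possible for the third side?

65

Triangle inequality: 110 < x < 206. Perimeter ≤ 381 gives x ≤ 381 − 158 − 48 = 175.
So 110 < x ≤ 175; integers 111 through 175: 65 values.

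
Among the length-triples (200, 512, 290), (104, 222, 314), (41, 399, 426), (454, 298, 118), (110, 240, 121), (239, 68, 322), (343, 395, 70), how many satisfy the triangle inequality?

(200,290,512): 200+290 ≤ 512 → not valid
(104,222,314): 104+222 > 314 → valid
(41,399,426): 41+399 > 426 → valid
(118,298,454): 118+298 ≤ 454 → not valid
(110,121,240): 110+121 ≤ 240 → not valid
(68,239,322): 68+239 ≤ 322 → not valid
(70,343,395): 70+343 > 395 → valid
3 of the 7 triples form a triangle.

3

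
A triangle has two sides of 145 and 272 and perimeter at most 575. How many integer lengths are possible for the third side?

31

Triangle inequality: 127 < x < 417. Perimeter ≤ 575 gives x ≤ 575 − 145 − 272 = 158.
So 127 < x ≤ 158; integers 128 through 158: 31 values.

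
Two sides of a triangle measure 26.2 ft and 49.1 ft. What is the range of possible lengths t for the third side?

By the triangle inequality, t must be less than 26.2 + 49.1 = 75.3 and greater than |26.2 − 49.1| = 22.9.

22.9 < t < 75.3 (ft)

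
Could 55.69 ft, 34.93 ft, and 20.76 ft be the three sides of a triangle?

The two shorter sides sum to 55.69, exactly equal to the longest side 55.69.
That gives only a degenerate (flat) triangle — the inequality must be strict.

No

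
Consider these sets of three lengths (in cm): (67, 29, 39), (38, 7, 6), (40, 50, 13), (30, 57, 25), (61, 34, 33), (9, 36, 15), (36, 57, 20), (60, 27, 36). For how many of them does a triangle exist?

4

(29,39,67): 29+39 > 67 → valid
(6,7,38): 6+7 ≤ 38 → not valid
(13,40,50): 13+40 > 50 → valid
(25,30,57): 25+30 ≤ 57 → not valid
(33,34,61): 33+34 > 61 → valid
(9,15,36): 9+15 ≤ 36 → not valid
(20,36,57): 20+36 ≤ 57 → not valid
(27,36,60): 27+36 > 60 → valid
4 of the 8 triples form a triangle.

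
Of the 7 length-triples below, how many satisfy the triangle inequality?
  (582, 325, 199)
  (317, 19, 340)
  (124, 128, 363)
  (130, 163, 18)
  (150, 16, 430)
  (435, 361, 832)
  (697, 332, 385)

1

(199,325,582): 199+325 ≤ 582 → not valid
(19,317,340): 19+317 ≤ 340 → not valid
(124,128,363): 124+128 ≤ 363 → not valid
(18,130,163): 18+130 ≤ 163 → not valid
(16,150,430): 16+150 ≤ 430 → not valid
(361,435,832): 361+435 ≤ 832 → not valid
(332,385,697): 332+385 > 697 → valid
1 of the 7 triples forms a triangle.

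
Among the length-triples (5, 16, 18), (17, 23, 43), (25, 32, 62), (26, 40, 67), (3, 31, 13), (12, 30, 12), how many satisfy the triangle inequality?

1

(5,16,18): 5+16 > 18 → valid
(17,23,43): 17+23 ≤ 43 → not valid
(25,32,62): 25+32 ≤ 62 → not valid
(26,40,67): 26+40 ≤ 67 → not valid
(3,13,31): 3+13 ≤ 31 → not valid
(12,12,30): 12+12 ≤ 30 → not valid
1 of the 6 triples forms a triangle.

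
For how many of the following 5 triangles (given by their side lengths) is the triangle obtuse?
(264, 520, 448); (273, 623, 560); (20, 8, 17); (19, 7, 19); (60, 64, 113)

(264,520,448): 264²+448² = 270400 = 520² → right
(273,623,560): 273²+560² = 388129 = 623² → right
(20,8,17): 8²+17² = 353 < 400 = 20² → obtuse
(19,7,19): 7²+19² = 410 > 361 = 19² → acute
(60,64,113): 60²+64² = 7696 < 12769 = 113² → obtuse
2 of the 5 are obtuse.

2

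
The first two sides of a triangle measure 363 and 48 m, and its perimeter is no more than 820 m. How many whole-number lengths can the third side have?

94

Triangle inequality: 315 < x < 411. Perimeter ≤ 820 gives x ≤ 820 − 363 − 48 = 409.
So 315 < x ≤ 409; integers 316 through 409: 94 values.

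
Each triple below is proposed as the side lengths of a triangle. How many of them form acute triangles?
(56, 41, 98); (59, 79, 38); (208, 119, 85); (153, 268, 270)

1

(56,41,98): 41+56 ≤ 98, not a triangle
(59,79,38): 38²+59² = 4925 < 6241 = 79² → obtuse
(208,119,85): 85+119 ≤ 208, not a triangle
(153,268,270): 153²+268² = 95233 > 72900 = 270² → acute
1 of the 4 is acute.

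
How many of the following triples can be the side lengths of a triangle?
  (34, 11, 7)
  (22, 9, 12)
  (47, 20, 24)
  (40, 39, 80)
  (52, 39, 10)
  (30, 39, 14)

(7,11,34): 7+11 ≤ 34 → not valid
(9,12,22): 9+12 ≤ 22 → not valid
(20,24,47): 20+24 ≤ 47 → not valid
(39,40,80): 39+40 ≤ 80 → not valid
(10,39,52): 10+39 ≤ 52 → not valid
(14,30,39): 14+30 > 39 → valid
1 of the 6 triples forms a triangle.

1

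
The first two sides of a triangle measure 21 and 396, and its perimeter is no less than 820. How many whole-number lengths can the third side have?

Triangle inequality: 375 < x < 417. Perimeter ≥ 820 gives x ≥ 820 − 21 − 396 = 403.
So 403 ≤ x < 417; integers 403 through 416: 14 values.

14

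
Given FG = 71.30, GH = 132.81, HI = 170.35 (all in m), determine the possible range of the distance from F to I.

0 ≤ FI ≤ 374.46 m

The maximum is all hops collinear in one direction: 71.30 + 132.81 + 170.35 = 374.46.
The longest hop is 170.35; the others sum to 204.11. Since 170.35 ≤ 204.11, the path can fold back on itself completely, so the minimum distance is 0.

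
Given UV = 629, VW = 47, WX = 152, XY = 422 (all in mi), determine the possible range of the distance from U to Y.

8 ≤ UY ≤ 1250 mi

The maximum is all hops collinear in one direction: 629 + 47 + 152 + 422 = 1250.
The longest hop is 629; the others sum to 621. Folding the others back against it leaves at least 629 − 621 = 8.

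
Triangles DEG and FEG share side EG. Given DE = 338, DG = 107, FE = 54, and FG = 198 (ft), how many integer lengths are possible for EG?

20

From triangle DEG: 231 < EG < 445.
From triangle FEG: 144 < EG < 252.
Intersection: 231 < EG < 252, so integers 232 through 251: 20 values.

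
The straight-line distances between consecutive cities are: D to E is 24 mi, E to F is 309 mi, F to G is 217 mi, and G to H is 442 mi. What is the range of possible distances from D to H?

The maximum is all hops collinear in one direction: 24 + 309 + 217 + 442 = 992.
The longest hop is 442; the others sum to 550. Since 442 ≤ 550, the path can fold back on itself completely, so the minimum distance is 0.

0 ≤ DH ≤ 992 mi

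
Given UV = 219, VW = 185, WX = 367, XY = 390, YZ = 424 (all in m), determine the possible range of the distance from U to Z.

0 ≤ UZ ≤ 1585 m

The maximum is all hops collinear in one direction: 219 + 185 + 367 + 390 + 424 = 1585.
The longest hop is 424; the others sum to 1161. Since 424 ≤ 1161, the path can fold back on itself completely, so the minimum distance is 0.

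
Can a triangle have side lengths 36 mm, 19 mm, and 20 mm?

Yes

The longest side is 36, and the other two sum to 39.
Since 39 > 36, the triangle inequality holds.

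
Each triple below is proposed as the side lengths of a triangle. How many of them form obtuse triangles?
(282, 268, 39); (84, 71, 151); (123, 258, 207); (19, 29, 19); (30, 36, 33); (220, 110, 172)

5

(282,268,39): 39²+268² = 73345 < 79524 = 282² → obtuse
(84,71,151): 71²+84² = 12097 < 22801 = 151² → obtuse
(123,258,207): 123²+207² = 57978 < 66564 = 258² → obtuse
(19,29,19): 19²+19² = 722 < 841 = 29² → obtuse
(30,36,33): 30²+33² = 1989 > 1296 = 36² → acute
(220,110,172): 110²+172² = 41684 < 48400 = 220² → obtuse
5 of the 6 are obtuse.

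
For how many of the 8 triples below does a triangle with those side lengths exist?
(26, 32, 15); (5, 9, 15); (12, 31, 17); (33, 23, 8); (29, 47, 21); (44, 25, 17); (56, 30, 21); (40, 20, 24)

3

(15,26,32): 15+26 > 32 → valid
(5,9,15): 5+9 ≤ 15 → not valid
(12,17,31): 12+17 ≤ 31 → not valid
(8,23,33): 8+23 ≤ 33 → not valid
(21,29,47): 21+29 > 47 → valid
(17,25,44): 17+25 ≤ 44 → not valid
(21,30,56): 21+30 ≤ 56 → not valid
(20,24,40): 20+24 > 40 → valid
3 of the 8 triples form a triangle.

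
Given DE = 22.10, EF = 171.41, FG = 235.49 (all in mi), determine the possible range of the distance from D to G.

The maximum is all hops collinear in one direction: 22.10 + 171.41 + 235.49 = 429.00.
The longest hop is 235.49; the others sum to 193.51. Folding the others back against it leaves at least 235.49 − 193.51 = 41.98.

41.98 ≤ DG ≤ 429.00 mi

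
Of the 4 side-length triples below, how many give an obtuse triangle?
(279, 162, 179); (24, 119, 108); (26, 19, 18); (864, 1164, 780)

(279,162,179): 162²+179² = 58285 < 77841 = 279² → obtuse
(24,119,108): 24²+108² = 12240 < 14161 = 119² → obtuse
(26,19,18): 18²+19² = 685 > 676 = 26² → acute
(864,1164,780): 780²+864² = 1354896 = 1164² → right
2 of the 4 are obtuse.

2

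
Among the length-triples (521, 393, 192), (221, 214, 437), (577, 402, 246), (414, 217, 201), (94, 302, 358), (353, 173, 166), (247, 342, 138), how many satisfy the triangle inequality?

(192,393,521): 192+393 > 521 → valid
(214,221,437): 214+221 ≤ 437 → not valid
(246,402,577): 246+402 > 577 → valid
(201,217,414): 201+217 > 414 → valid
(94,302,358): 94+302 > 358 → valid
(166,173,353): 166+173 ≤ 353 → not valid
(138,247,342): 138+247 > 342 → valid
5 of the 7 triples form a triangle.

5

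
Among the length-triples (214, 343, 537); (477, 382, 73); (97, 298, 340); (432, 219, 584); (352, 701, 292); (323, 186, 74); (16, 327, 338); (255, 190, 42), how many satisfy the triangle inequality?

(214,343,537): 214+343 > 537 → valid
(73,382,477): 73+382 ≤ 477 → not valid
(97,298,340): 97+298 > 340 → valid
(219,432,584): 219+432 > 584 → valid
(292,352,701): 292+352 ≤ 701 → not valid
(74,186,323): 74+186 ≤ 323 → not valid
(16,327,338): 16+327 > 338 → valid
(42,190,255): 42+190 ≤ 255 → not valid
4 of the 8 triples form a triangle.

4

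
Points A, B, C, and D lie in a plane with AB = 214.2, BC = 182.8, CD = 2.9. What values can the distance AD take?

28.5 ≤ AD ≤ 399.9

The maximum is all hops collinear in one direction: 214.2 + 182.8 + 2.9 = 399.9.
The longest hop is 214.2; the others sum to 185.7. Folding the others back against it leaves at least 214.2 − 185.7 = 28.5.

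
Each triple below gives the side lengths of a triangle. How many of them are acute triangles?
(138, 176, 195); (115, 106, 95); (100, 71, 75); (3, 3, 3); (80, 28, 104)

(138,176,195): 138²+176² = 50020 > 38025 = 195² → acute
(115,106,95): 95²+106² = 20261 > 13225 = 115² → acute
(100,71,75): 71²+75² = 10666 > 10000 = 100² → acute
(3,3,3): 3²+3² = 18 > 9 = 3² → acute
(80,28,104): 28²+80² = 7184 < 10816 = 104² → obtuse
4 of the 5 are acute.

4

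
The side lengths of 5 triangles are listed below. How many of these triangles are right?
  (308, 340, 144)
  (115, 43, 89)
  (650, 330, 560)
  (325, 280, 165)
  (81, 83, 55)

3

(308,340,144): 144²+308² = 115600 = 340² → right
(115,43,89): 43²+89² = 9770 < 13225 = 115² → obtuse
(650,330,560): 330²+560² = 422500 = 650² → right
(325,280,165): 165²+280² = 105625 = 325² → right
(81,83,55): 55²+81² = 9586 > 6889 = 83² → acute
3 of the 5 are right.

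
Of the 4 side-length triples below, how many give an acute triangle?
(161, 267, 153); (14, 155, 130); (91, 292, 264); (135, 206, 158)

(161,267,153): 153²+161² = 49330 < 71289 = 267² → obtuse
(14,155,130): 14+130 ≤ 155, not a triangle
(91,292,264): 91²+264² = 77977 < 85264 = 292² → obtuse
(135,206,158): 135²+158² = 43189 > 42436 = 206² → acute
1 of the 4 is acute.

1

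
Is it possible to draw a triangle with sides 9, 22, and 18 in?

Yes

The longest side is 22, and the other two sum to 27.
Since 27 > 22, the triangle inequality holds.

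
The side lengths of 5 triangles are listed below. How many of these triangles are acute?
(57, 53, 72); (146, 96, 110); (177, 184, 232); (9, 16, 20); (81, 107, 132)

3

(57,53,72): 53²+57² = 6058 > 5184 = 72² → acute
(146,96,110): 96²+110² = 21316 = 146² → right
(177,184,232): 177²+184² = 65185 > 53824 = 232² → acute
(9,16,20): 9²+16² = 337 < 400 = 20² → obtuse
(81,107,132): 81²+107² = 18010 > 17424 = 132² → acute
3 of the 5 are acute.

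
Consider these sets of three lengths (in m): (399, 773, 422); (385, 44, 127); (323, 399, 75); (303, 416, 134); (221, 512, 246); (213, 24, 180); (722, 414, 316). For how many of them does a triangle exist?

3

(399,422,773): 399+422 > 773 → valid
(44,127,385): 44+127 ≤ 385 → not valid
(75,323,399): 75+323 ≤ 399 → not valid
(134,303,416): 134+303 > 416 → valid
(221,246,512): 221+246 ≤ 512 → not valid
(24,180,213): 24+180 ≤ 213 → not valid
(316,414,722): 316+414 > 722 → valid
3 of the 7 triples form a triangle.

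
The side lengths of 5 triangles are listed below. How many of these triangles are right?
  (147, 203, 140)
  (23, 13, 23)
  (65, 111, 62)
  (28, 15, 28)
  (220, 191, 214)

(147,203,140): 140²+147² = 41209 = 203² → right
(23,13,23): 13²+23² = 698 > 529 = 23² → acute
(65,111,62): 62²+65² = 8069 < 12321 = 111² → obtuse
(28,15,28): 15²+28² = 1009 > 784 = 28² → acute
(220,191,214): 191²+214² = 82277 > 48400 = 220² → acute
1 of the 5 is right.

1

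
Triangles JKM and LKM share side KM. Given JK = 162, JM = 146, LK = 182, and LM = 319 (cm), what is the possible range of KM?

From triangle JKM: |162 − 146| < KM < 162 + 146, i.e. 16 < KM < 308.
From triangle LKM: 137 < KM < 501.
Both must hold, so KM lies in the intersection.

137 < KM < 308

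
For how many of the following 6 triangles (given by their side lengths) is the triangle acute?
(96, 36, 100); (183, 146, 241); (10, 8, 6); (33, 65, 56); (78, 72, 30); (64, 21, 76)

(96,36,100): 36²+96² = 10512 > 10000 = 100² → acute
(183,146,241): 146²+183² = 54805 < 58081 = 241² → obtuse
(10,8,6): 6²+8² = 100 = 10² → right
(33,65,56): 33²+56² = 4225 = 65² → right
(78,72,30): 30²+72² = 6084 = 78² → right
(64,21,76): 21²+64² = 4537 < 5776 = 76² → obtuse
1 of the 6 is acute.

1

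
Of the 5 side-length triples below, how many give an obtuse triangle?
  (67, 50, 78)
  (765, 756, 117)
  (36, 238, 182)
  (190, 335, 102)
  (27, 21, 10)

1

(67,50,78): 50²+67² = 6989 > 6084 = 78² → acute
(765,756,117): 117²+756² = 585225 = 765² → right
(36,238,182): 36+182 ≤ 238, not a triangle
(190,335,102): 102+190 ≤ 335, not a triangle
(27,21,10): 10²+21² = 541 < 729 = 27² → obtuse
1 of the 5 is obtuse.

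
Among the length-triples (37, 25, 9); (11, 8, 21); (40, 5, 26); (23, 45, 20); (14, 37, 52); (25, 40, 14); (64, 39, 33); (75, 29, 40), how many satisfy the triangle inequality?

1

(9,25,37): 9+25 ≤ 37 → not valid
(8,11,21): 8+11 ≤ 21 → not valid
(5,26,40): 5+26 ≤ 40 → not valid
(20,23,45): 20+23 ≤ 45 → not valid
(14,37,52): 14+37 ≤ 52 → not valid
(14,25,40): 14+25 ≤ 40 → not valid
(33,39,64): 33+39 > 64 → valid
(29,40,75): 29+40 ≤ 75 → not valid
1 of the 8 triples forms a triangle.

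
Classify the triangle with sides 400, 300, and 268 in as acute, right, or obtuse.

Compare the square of the longest side to the sum of squares of the other two: 268² + 300² = 161824 > 160000 = 400².

acute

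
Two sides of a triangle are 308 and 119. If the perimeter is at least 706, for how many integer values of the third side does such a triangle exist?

Triangle inequality: 189 < x < 427. Perimeter ≥ 706 gives x ≥ 706 − 308 − 119 = 279.
So 279 ≤ x < 427; integers 279 through 426: 148 values.

148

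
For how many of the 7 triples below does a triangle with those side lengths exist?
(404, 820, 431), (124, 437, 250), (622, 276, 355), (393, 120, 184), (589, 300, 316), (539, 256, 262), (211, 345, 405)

4

(404,431,820): 404+431 > 820 → valid
(124,250,437): 124+250 ≤ 437 → not valid
(276,355,622): 276+355 > 622 → valid
(120,184,393): 120+184 ≤ 393 → not valid
(300,316,589): 300+316 > 589 → valid
(256,262,539): 256+262 ≤ 539 → not valid
(211,345,405): 211+345 > 405 → valid
4 of the 7 triples form a triangle.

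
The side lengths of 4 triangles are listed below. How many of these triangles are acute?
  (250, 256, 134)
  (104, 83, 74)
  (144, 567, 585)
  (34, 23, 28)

3

(250,256,134): 134²+250² = 80456 > 65536 = 256² → acute
(104,83,74): 74²+83² = 12365 > 10816 = 104² → acute
(144,567,585): 144²+567² = 342225 = 585² → right
(34,23,28): 23²+28² = 1313 > 1156 = 34² → acute
3 of the 4 are acute.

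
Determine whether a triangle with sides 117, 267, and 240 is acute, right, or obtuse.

Compare the square of the longest side to the sum of squares of the other two: 117² + 240² = 71289 = 267².

right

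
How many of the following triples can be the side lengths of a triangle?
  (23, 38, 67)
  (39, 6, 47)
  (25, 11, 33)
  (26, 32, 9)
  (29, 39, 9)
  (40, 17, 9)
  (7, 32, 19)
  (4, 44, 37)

(23,38,67): 23+38 ≤ 67 → not valid
(6,39,47): 6+39 ≤ 47 → not valid
(11,25,33): 11+25 > 33 → valid
(9,26,32): 9+26 > 32 → valid
(9,29,39): 9+29 ≤ 39 → not valid
(9,17,40): 9+17 ≤ 40 → not valid
(7,19,32): 7+19 ≤ 32 → not valid
(4,37,44): 4+37 ≤ 44 → not valid
2 of the 8 triples form a triangle.

2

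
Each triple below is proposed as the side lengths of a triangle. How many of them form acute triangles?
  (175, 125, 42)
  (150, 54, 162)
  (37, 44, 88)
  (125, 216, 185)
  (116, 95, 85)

2

(175,125,42): 42+125 ≤ 175, not a triangle
(150,54,162): 54²+150² = 25416 < 26244 = 162² → obtuse
(37,44,88): 37+44 ≤ 88, not a triangle
(125,216,185): 125²+185² = 49850 > 46656 = 216² → acute
(116,95,85): 85²+95² = 16250 > 13456 = 116² → acute
2 of the 5 are acute.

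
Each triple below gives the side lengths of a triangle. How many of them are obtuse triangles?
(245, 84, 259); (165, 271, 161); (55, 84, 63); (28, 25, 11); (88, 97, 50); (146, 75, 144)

3

(245,84,259): 84²+245² = 67081 = 259² → right
(165,271,161): 161²+165² = 53146 < 73441 = 271² → obtuse
(55,84,63): 55²+63² = 6994 < 7056 = 84² → obtuse
(28,25,11): 11²+25² = 746 < 784 = 28² → obtuse
(88,97,50): 50²+88² = 10244 > 9409 = 97² → acute
(146,75,144): 75²+144² = 26361 > 21316 = 146² → acute
3 of the 6 are obtuse.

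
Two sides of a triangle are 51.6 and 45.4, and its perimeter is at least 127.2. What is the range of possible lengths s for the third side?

Triangle inequality alone gives 6.2 < s < 97.0.
The perimeter condition gives s ≥ 127.2 − 51.6 − 45.4 = 30.2.
Intersecting the two: 30.2 ≤ s < 97.0.

30.2 ≤ s < 97.0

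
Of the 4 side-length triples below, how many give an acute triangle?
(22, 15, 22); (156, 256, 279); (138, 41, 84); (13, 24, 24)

(22,15,22): 15²+22² = 709 > 484 = 22² → acute
(156,256,279): 156²+256² = 89872 > 77841 = 279² → acute
(138,41,84): 41+84 ≤ 138, not a triangle
(13,24,24): 13²+24² = 745 > 576 = 24² → acute
3 of the 4 are acute.

3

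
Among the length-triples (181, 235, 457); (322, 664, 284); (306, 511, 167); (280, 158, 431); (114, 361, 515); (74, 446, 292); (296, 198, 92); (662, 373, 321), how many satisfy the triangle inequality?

2

(181,235,457): 181+235 ≤ 457 → not valid
(284,322,664): 284+322 ≤ 664 → not valid
(167,306,511): 167+306 ≤ 511 → not valid
(158,280,431): 158+280 > 431 → valid
(114,361,515): 114+361 ≤ 515 → not valid
(74,292,446): 74+292 ≤ 446 → not valid
(92,198,296): 92+198 ≤ 296 → not valid
(321,373,662): 321+373 > 662 → valid
2 of the 8 triples form a triangle.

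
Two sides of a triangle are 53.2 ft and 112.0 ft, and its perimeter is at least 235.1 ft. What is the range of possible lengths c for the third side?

Triangle inequality alone gives 58.8 < c < 165.2.
The perimeter condition gives c ≥ 235.1 − 53.2 − 112.0 = 69.9.
Intersecting the two: 69.9 ≤ c < 165.2.

69.9 ≤ c < 165.2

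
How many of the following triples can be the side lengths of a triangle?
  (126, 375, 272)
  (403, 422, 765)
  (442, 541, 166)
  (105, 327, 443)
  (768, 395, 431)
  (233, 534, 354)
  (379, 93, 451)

6

(126,272,375): 126+272 > 375 → valid
(403,422,765): 403+422 > 765 → valid
(166,442,541): 166+442 > 541 → valid
(105,327,443): 105+327 ≤ 443 → not valid
(395,431,768): 395+431 > 768 → valid
(233,354,534): 233+354 > 534 → valid
(93,379,451): 93+379 > 451 → valid
6 of the 7 triples form a triangle.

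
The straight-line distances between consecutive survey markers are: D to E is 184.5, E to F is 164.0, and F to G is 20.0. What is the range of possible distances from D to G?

The maximum is all hops collinear in one direction: 184.5 + 164.0 + 20.0 = 368.5.
The longest hop is 184.5; the others sum to 184.0. Folding the others back against it leaves at least 184.5 − 184.0 = 0.5.

0.5 ≤ DG ≤ 368.5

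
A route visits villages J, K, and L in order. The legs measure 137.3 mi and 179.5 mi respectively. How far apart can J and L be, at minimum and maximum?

By the triangle inequality, |137.3 − 179.5| ≤ JL ≤ 137.3 + 179.5.

42.2 ≤ JL ≤ 316.8 mi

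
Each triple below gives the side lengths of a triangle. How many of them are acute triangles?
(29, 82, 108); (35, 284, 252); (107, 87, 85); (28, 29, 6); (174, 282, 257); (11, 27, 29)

(29,82,108): 29²+82² = 7565 < 11664 = 108² → obtuse
(35,284,252): 35²+252² = 64729 < 80656 = 284² → obtuse
(107,87,85): 85²+87² = 14794 > 11449 = 107² → acute
(28,29,6): 6²+28² = 820 < 841 = 29² → obtuse
(174,282,257): 174²+257² = 96325 > 79524 = 282² → acute
(11,27,29): 11²+27² = 850 > 841 = 29² → acute
3 of the 6 are acute.

3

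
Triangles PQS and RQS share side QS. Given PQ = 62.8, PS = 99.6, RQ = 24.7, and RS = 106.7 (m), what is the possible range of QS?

82.0 < QS < 131.4

From triangle PQS: |62.8 − 99.6| < QS < 62.8 + 99.6, i.e. 36.8 < QS < 162.4.
From triangle RQS: 82.0 < QS < 131.4.
Both must hold, so QS lies in the intersection.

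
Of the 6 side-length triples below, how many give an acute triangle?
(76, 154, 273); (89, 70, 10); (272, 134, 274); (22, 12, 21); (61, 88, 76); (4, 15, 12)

(76,154,273): 76+154 ≤ 273, not a triangle
(89,70,10): 10+70 ≤ 89, not a triangle
(272,134,274): 134²+272² = 91940 > 75076 = 274² → acute
(22,12,21): 12²+21² = 585 > 484 = 22² → acute
(61,88,76): 61²+76² = 9497 > 7744 = 88² → acute
(4,15,12): 4²+12² = 160 < 225 = 15² → obtuse
3 of the 6 are acute.

3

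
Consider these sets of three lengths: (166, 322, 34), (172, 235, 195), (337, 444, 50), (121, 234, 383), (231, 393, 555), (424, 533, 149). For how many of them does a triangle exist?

(34,166,322): 34+166 ≤ 322 → not valid
(172,195,235): 172+195 > 235 → valid
(50,337,444): 50+337 ≤ 444 → not valid
(121,234,383): 121+234 ≤ 383 → not valid
(231,393,555): 231+393 > 555 → valid
(149,424,533): 149+424 > 533 → valid
3 of the 6 triples form a triangle.

3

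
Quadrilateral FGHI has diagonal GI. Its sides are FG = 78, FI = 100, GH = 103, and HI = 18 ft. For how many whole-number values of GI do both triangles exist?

35

From triangle FGI: 22 < GI < 178.
From triangle HGI: 85 < GI < 121.
Intersection: 85 < GI < 121, so integers 86 through 120: 35 values.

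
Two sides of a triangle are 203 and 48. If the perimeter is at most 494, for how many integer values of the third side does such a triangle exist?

Triangle inequality: 155 < x < 251. Perimeter ≤ 494 gives x ≤ 494 − 203 − 48 = 243.
So 155 < x ≤ 243; integers 156 through 243: 88 values.

88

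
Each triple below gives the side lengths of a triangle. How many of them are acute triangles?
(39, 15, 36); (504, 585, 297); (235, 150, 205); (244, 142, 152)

(39,15,36): 15²+36² = 1521 = 39² → right
(504,585,297): 297²+504² = 342225 = 585² → right
(235,150,205): 150²+205² = 64525 > 55225 = 235² → acute
(244,142,152): 142²+152² = 43268 < 59536 = 244² → obtuse
1 of the 4 is acute.

1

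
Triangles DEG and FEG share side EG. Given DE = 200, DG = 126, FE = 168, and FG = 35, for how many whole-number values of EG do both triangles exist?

From triangle DEG: 74 < EG < 326.
From triangle FEG: 133 < EG < 203.
Intersection: 133 < EG < 203, so integers 134 through 202: 69 values.

69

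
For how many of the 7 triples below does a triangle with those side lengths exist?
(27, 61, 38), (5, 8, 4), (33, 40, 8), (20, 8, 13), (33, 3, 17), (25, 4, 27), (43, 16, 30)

6

(27,38,61): 27+38 > 61 → valid
(4,5,8): 4+5 > 8 → valid
(8,33,40): 8+33 > 40 → valid
(8,13,20): 8+13 > 20 → valid
(3,17,33): 3+17 ≤ 33 → not valid
(4,25,27): 4+25 > 27 → valid
(16,30,43): 16+30 > 43 → valid
6 of the 7 triples form a triangle.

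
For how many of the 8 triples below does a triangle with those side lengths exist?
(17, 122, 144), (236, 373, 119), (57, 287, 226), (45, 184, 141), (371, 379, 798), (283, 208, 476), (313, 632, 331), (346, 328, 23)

(17,122,144): 17+122 ≤ 144 → not valid
(119,236,373): 119+236 ≤ 373 → not valid
(57,226,287): 57+226 ≤ 287 → not valid
(45,141,184): 45+141 > 184 → valid
(371,379,798): 371+379 ≤ 798 → not valid
(208,283,476): 208+283 > 476 → valid
(313,331,632): 313+331 > 632 → valid
(23,328,346): 23+328 > 346 → valid
4 of the 8 triples form a triangle.

4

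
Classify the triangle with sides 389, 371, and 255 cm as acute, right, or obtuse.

Compare the square of the longest side to the sum of squares of the other two: 255² + 371² = 202666 > 151321 = 389².

acute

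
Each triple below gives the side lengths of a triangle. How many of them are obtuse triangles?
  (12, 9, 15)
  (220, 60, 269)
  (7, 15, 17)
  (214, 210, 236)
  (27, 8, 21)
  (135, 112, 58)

(12,9,15): 9²+12² = 225 = 15² → right
(220,60,269): 60²+220² = 52000 < 72361 = 269² → obtuse
(7,15,17): 7²+15² = 274 < 289 = 17² → obtuse
(214,210,236): 210²+214² = 89896 > 55696 = 236² → acute
(27,8,21): 8²+21² = 505 < 729 = 27² → obtuse
(135,112,58): 58²+112² = 15908 < 18225 = 135² → obtuse
4 of the 6 are obtuse.

4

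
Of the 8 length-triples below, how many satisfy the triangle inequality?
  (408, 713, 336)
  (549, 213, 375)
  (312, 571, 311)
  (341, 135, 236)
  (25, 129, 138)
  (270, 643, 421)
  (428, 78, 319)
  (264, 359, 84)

6

(336,408,713): 336+408 > 713 → valid
(213,375,549): 213+375 > 549 → valid
(311,312,571): 311+312 > 571 → valid
(135,236,341): 135+236 > 341 → valid
(25,129,138): 25+129 > 138 → valid
(270,421,643): 270+421 > 643 → valid
(78,319,428): 78+319 ≤ 428 → not valid
(84,264,359): 84+264 ≤ 359 → not valid
6 of the 8 triples form a triangle.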